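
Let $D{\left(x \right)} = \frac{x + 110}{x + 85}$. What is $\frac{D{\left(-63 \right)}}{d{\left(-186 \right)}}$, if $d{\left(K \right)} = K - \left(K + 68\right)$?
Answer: $- \frac{47}{1496} \approx -0.031417$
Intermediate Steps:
$d{\left(K \right)} = -68$ ($d{\left(K \right)} = K - \left(68 + K\right) = -68$)
$D{\left(x \right)} = \frac{110 + x}{85 + x}$
$\frac{D{\left(-63 \right)}}{d{\left(-186 \right)}} = \frac{\frac{1}{85 - 63} \left(110 - 63\right)}{-68} = \frac{1}{22} \cdot 47 \left(- \frac{1}{68}\right) = \frac{47}{22} \left(- \frac{1}{68}\right) = - \frac{47}{1496}$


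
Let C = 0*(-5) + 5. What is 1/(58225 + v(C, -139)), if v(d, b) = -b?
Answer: 1/58364 ≈ 1.7134e-5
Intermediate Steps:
C = 5 (C = 0 + 5 = 5)
1/(58225 + v(C, -139)) = 1/(58225 - 1*(-139)) = 1/(58225 + 139) = 1/58364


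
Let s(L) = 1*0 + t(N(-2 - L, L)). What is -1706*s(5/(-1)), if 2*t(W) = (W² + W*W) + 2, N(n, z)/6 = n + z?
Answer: -247370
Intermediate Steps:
N(n, z) = 6*n + 6*z (N(n, z) = 6*(n + z) = 6*n + 6*z)
t(W) = 1 + W² (t(W) = ((W² + W*W) + 2)/2 = ((W² + W²) + 2)/2 = (2*W² + 2)/2 = (2 + 2*W²)/2 = 1 + W²)
s(L) = 145 (s(L) = 1*0 + (1 + (6*(-2 - L) + 6*L)²) = 0 + (1 + ((-12 - 6*L) + 6*L)²) = 0 + (1 + (-12)²) = 0 + (1 + 144) = 0 + 145 = 145)
-1706*s(5/(-1)) = -1706*145 = -247370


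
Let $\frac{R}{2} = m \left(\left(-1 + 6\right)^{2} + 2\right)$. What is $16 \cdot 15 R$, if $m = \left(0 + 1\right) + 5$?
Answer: $77760$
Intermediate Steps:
$m = 6$ ($m = 1 + 5 = 6$)
$R = 324$ ($R = 2 \cdot 6 \left(\left(-1 + 6\right)^{2} + 2\right) = 2 \cdot 6 \left(5^{2} + 2\right) = 2 \cdot 6 \left(25 + 2\right) = 2 \cdot 6 \cdot 27 = 2 \cdot 162 = 324$)
$16 \cdot 15 R = 16 \cdot 15 \cdot 324 = 240 \cdot 324 = 77760$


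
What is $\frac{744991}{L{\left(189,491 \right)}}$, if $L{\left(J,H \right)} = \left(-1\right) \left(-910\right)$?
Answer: $\frac{57307}{70} \approx 818.67$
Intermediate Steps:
$L{\left(J,H \right)} = 910$
$\frac{744991}{L{\left(189,491 \right)}} = \frac{744991}{910} = 744991 \cdot \frac{1}{910} = \frac{57307}{70}$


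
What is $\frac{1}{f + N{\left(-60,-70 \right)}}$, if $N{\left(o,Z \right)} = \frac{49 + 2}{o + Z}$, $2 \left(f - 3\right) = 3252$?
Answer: $\frac{130}{211719} \approx 0.00061402$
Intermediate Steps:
$f = 1629$ ($f = 3 + \frac{1}{2} \cdot 3252 = 3 + 1626 = 1629$)
$N{\left(o,Z \right)} = \frac{51}{Z + o}$
$\frac{1}{f + N{\left(-60,-70 \right)}} = \frac{1}{1629 + \frac{51}{-70 - 60}} = \frac{1}{1629 + \frac{51}{-130}} = \frac{1}{1629 + 51 \left(- \frac{1}{130}\right)} = \frac{1}{1629 - \frac{51}{130}} = \frac{1}{\frac{211719}{130}} = \frac{130}{211719}$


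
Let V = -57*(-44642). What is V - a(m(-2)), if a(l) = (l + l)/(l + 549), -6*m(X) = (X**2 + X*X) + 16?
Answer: 1386803738/545 ≈ 2.5446e+6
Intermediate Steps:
m(X) = -8/3 - X**2/3 (m(X) = -((X**2 + X*X) + 16)/6 = -((X**2 + X**2) + 16)/6 = -(2*X**2 + 16)/6 = -(16 + 2*X**2)/6 = -8/3 - X**2/3)
V = 2544594
a(l) = 2*l/(549 + l) (a(l) = (2*l)/(549 + l) = 2*l/(549 + l))
V - a(m(-2)) = 2544594 - 2*(-8/3 - 1/3*(-2)**2)/(549 + (-8/3 - 1/3*(-2)**2)) = 2544594 - 2*(-8/3 - 1/3*4)/(549 + (-8/3 - 1/3*4)) = 2544594 - 2*(-8/3 - 4/3)/(549 + (-8/3 - 4/3)) = 2544594 - 2*(-4)/(549 - 4) = 2544594 - 2*(-4)/545 = 2544594 - 1*(-8/545) = 2544594 + 8/545 = 1386803738/545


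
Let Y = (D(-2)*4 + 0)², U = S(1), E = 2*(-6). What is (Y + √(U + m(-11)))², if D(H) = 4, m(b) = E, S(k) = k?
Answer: (256 + I*√11)² ≈ 65525.0 + 1698.1*I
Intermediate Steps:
E = -12
U = 1
m(b) = -12
Y = 256 (Y = (4*4 + 0)² = (16 + 0)² = 16² = 256)
(Y + √(U + m(-11)))² = (256 + √(1 - 12))² = (256 + √(-11))² = (256 + I*√11)²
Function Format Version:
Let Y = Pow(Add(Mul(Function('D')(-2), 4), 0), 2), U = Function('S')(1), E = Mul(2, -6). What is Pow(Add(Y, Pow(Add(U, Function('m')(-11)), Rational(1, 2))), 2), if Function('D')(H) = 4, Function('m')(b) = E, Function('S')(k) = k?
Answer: Pow(Add(256, Mul(I, Pow(11, Rational(1, 2)))), 2) ≈ Add(65525., Mul(1698.1, I))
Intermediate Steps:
E = -12
U = 1
Function('m')(b) = -12
Y = 256 (Y = Pow(Add(Mul(4, 4), 0), 2) = Pow(Add(16, 0), 2) = Pow(16, 2) = 256)
Pow(Add(Y, Pow(Add(U, Function('m')(-11)), Rational(1, 2))), 2) = Pow(Add(256, Pow(Add(1, -12), Rational(1, 2))), 2) = Pow(Add(256, Pow(-11, Rational(1, 2))), 2) = Pow(Add(256, Mul(I, Pow(11, Rational(1, 2)))), 2)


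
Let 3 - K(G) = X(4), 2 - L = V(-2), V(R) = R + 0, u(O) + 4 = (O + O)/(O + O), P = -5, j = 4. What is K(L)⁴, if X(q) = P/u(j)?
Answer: 256/81 ≈ 3.1605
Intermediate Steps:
u(O) = -3 (u(O) = -4 + (O + O)/(O + O) = -4 + (2*O)/((2*O)) = -4 + (2*O)*(1/(2*O)) = -4 + 1 = -3)
V(R) = R
L = 4 (L = 2 - 1*(-2) = 2 + 2 = 4)
X(q) = 5/3 (X(q) = -5/(-3) = -5*(-⅓) = 5/3)
K(G) = 4/3 (K(G) = 3 - 1*5/3 = 3 - 5/3 = 4/3)
K(L)⁴ = (4/3)⁴ = 256/81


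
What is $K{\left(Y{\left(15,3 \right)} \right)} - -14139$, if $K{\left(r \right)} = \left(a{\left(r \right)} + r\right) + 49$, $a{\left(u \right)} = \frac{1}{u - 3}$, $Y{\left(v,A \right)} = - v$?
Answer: $\frac{255113}{18} \approx 14173.0$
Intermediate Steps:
$a{\left(u \right)} = \frac{1}{-3 + u}$
$K{\left(r \right)} = 49 + r + \frac{1}{-3 + r}$ ($K{\left(r \right)} = \left(\frac{1}{-3 + r} + r\right) + 49 = \left(r + \frac{1}{-3 + r}\right) + 49 = 49 + r + \frac{1}{-3 + r}$)
$K{\left(Y{\left(15,3 \right)} \right)} - -14139 = \frac{1 + \left(-3 - 15\right) \left(49 - 15\right)}{-3 - 15} - -14139 = \frac{1 + \left(-3 - 15\right) \left(49 - 15\right)}{-3 - 15} + 14139 = \frac{1 - 612}{-18} + 14139 = - \frac{1 - 612}{18} + 14139 = \left(- \frac{1}{18}\right) \left(-611\right) + 14139 = \frac{611}{18} + 14139 = \frac{255113}{18}$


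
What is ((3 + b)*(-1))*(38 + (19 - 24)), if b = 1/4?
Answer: -429/4 ≈ -107.25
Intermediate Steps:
b = 1/4 ≈ 0.25000
((3 + b)*(-1))*(38 + (19 - 24)) = ((3 + 1/4)*(-1))*(38 + (19 - 24)) = ((13/4)*(-1))*(38 - 5) = -13/4*33 = -429/4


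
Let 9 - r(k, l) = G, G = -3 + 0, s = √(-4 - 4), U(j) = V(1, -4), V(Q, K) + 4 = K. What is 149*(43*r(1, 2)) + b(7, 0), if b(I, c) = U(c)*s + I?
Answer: 76891 - 16*I*√2 ≈ 76891.0 - 22.627*I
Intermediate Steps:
V(Q, K) = -4 + K
U(j) = -8 (U(j) = -4 - 4 = -8)
s = 2*I*√2 (s = √(-8) = 2*I*√2 ≈ 2.8284*I)
b(I, c) = I - 16*I*√2 (b(I, c) = -16*I*√2 + I = I - 16*I*√2)
G = -3
r(k, l) = 12 (r(k, l) = 9 - 1*(-3) = 9 + 3 = 12)
149*(43*r(1, 2)) + b(7, 0) = 149*(43*12) + (7 - 16*I*√2) = 149*516 + (7 - 16*I*√2) = 76884 + (7 - 16*I*√2) = 76891 - 16*I*√2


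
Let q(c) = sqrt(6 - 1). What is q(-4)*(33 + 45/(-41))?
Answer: 1308*sqrt(5)/41 ≈ 71.336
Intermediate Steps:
q(c) = sqrt(5)
q(-4)*(33 + 45/(-41)) = sqrt(5)*(33 + 45/(-41)) = sqrt(5)*(33 + 45*(-1/41)) = sqrt(5)*(33 - 45/41) = sqrt(5)*(1308/41) = 1308*sqrt(5)/41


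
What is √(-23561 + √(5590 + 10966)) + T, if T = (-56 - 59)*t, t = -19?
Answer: 2185 + √(-23561 + 2*√4139) ≈ 2185.0 + 153.08*I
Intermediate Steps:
T = 2185 (T = (-56 - 59)*(-19) = -115*(-19) = 2185)
√(-23561 + √(5590 + 10966)) + T = √(-23561 + √(5590 + 10966)) + 2185 = √(-23561 + √16556) + 2185 = √(-23561 + 2*√4139) + 2185 = 2185 + √(-23561 + 2*√4139)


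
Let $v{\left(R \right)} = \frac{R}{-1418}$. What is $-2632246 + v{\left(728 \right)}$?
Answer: $- \frac{1866262778}{709} \approx -2.6322 \cdot 10^{6}$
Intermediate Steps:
$v{\left(R \right)} = - \frac{R}{1418}$ ($v{\left(R \right)} = R \left(- \frac{1}{1418}\right) = - \frac{R}{1418}$)
$-2632246 + v{\left(728 \right)} = -2632246 - \frac{364}{709} = - \frac{1866262778}{709}$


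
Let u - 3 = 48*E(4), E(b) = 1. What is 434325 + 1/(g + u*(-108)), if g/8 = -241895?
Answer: 842880629099/1940668 ≈ 4.3433e+5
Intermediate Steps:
g = -1935160 (g = 8*(-241895) = -1935160)
u = 51 (u = 3 + 48*1 = 3 + 48 = 51)
434325 + 1/(g + u*(-108)) = 434325 + 1/(-1935160 + 51*(-108)) = 434325 + 1/(-1935160 - 5508) = 434325 + 1/(-1940668) = 434325 - 1/1940668 = 842880629099/1940668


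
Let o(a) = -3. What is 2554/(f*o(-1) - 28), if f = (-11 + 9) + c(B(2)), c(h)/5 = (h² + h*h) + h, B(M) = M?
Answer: -1277/86 ≈ -14.849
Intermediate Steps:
c(h) = 5*h + 10*h² (c(h) = 5*((h² + h*h) + h) = 5*((h² + h²) + h) = 5*(2*h² + h) = 5*(h + 2*h²) = 5*h + 10*h²)
f = 48 (f = (-11 + 9) + 5*2*(1 + 2*2) = -2 + 5*2*(1 + 4) = -2 + 5*2*5 = -2 + 50 = 48)
2554/(f*o(-1) - 28) = 2554/(48*(-3) - 28) = 2554/(-144 - 28) = 2554/(-172) = 2554*(-1/172) = -1277/86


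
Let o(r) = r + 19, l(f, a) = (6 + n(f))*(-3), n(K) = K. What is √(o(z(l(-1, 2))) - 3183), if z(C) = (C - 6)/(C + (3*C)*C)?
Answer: 3*I*√4253865/110 ≈ 56.25*I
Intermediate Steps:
l(f, a) = -18 - 3*f (l(f, a) = (6 + f)*(-3) = -18 - 3*f)
z(C) = (-6 + C)/(C + 3*C²)
o(r) = 19 + r
√(o(z(l(-1, 2))) - 3183) = √((19 + (-6 + (-18 - 3*(-1)))/((-18 - 3*(-1))*(1 + 3*(-18 - 3*(-1))))) - 3183) = √((19 + (-6 + (-18 + 3))/((-18 + 3)*(1 + 3*(-18 + 3)))) - 3183) = √((19 + (-6 - 15)/((-15)*(1 + 3*(-15)))) - 3183) = √((19 - 1/15*(-21)/(1 - 45)) - 3183) = √((19 - 1/15*(-21)/(-44)) - 3183) = √((19 - 1/15*(-1/44)*(-21)) - 3183) = √((19 - 7/220) - 3183) = √(4173/220 - 3183) = √(-696087/220) = 3*I*√4253865/110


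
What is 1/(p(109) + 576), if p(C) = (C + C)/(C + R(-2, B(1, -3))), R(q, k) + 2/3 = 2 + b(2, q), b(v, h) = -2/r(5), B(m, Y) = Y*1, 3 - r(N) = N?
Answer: 167/96519 ≈ 0.0017302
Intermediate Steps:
r(N) = 3 - N
B(m, Y) = Y
b(v, h) = 1 (b(v, h) = -2/(3 - 1*5) = -2/(3 - 5) = -2/(-2) = -2*(-½) = 1)
R(q, k) = 7/3 (R(q, k) = -⅔ + (2 + 1) = -⅔ + 3 = 7/3)
p(C) = 2*C/(7/3 + C) (p(C) = (C + C)/(C + 7/3) = (2*C)/(7/3 + C) = 2*C/(7/3 + C))
1/(p(109) + 576) = 1/(6*109/(7 + 3*109) + 576) = 1/(6*109/(7 + 327) + 576) = 1/(6*109/334 + 576) = 1/(6*109*(1/334) + 576) = 1/(327/167 + 576) = 1/(96519/167) = 167/96519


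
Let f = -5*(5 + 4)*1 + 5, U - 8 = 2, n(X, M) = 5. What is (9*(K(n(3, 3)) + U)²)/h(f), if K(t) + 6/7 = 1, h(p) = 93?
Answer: 15123/1519 ≈ 9.9559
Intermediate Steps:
U = 10 (U = 8 + 2 = 10)
f = -40 (f = -5*9*1 + 5 = -45*1 + 5 = -45 + 5 = -40)
K(t) = ⅐ (K(t) = -6/7 + 1 = ⅐)
(9*(K(n(3, 3)) + U)²)/h(f) = (9*(⅐ + 10)²)/93 = (9*(71/7)²)*(1/93) = (9*(5041/49))*(1/93) = (45369/49)*(1/93) = 15123/1519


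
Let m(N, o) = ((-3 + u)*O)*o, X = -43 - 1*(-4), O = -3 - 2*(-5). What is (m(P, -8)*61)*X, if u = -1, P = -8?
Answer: -532896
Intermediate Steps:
O = 7 (O = -3 + 10 = 7)
X = -39 (X = -43 + 4 = -39)
m(N, o) = -28*o (m(N, o) = ((-3 - 1)*7)*o = (-4*7)*o = -28*o)
(m(P, -8)*61)*X = (-28*(-8)*61)*(-39) = (224*61)*(-39) = 13664*(-39) = -532896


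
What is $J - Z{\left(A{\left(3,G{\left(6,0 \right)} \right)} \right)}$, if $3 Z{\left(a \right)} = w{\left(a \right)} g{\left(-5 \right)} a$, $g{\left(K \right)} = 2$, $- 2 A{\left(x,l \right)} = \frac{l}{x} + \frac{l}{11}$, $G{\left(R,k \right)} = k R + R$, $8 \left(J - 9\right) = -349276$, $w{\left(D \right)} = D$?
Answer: $- \frac{31691047}{726} \approx -43652.0$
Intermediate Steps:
$J = - \frac{87301}{2}$ ($J = 9 + \frac{1}{8} \left(-349276\right) = 9 - \frac{87319}{2} = - \frac{87301}{2} \approx -43651.0$)
$G{\left(R,k \right)} = R + R k$ ($G{\left(R,k \right)} = R k + R = R + R k$)
$A{\left(x,l \right)} = - \frac{l}{22} - \frac{l}{2 x}$ ($A{\left(x,l \right)} = - \frac{\frac{l}{x} + \frac{l}{11}}{2} = - \frac{\frac{l}{11} + \frac{l}{x}}{2} = - \frac{l}{22} - \frac{l}{2 x}$)
$Z{\left(a \right)} = \frac{2 a^{2}}{3}$ ($Z{\left(a \right)} = \frac{a 2 a}{3} = \frac{2 a a}{3} = \frac{2 a^{2}}{3}$)
$J - Z{\left(A{\left(3,G{\left(6,0 \right)} \right)} \right)} = - \frac{87301}{2} - \frac{2 \left(- \frac{6 \left(1 + 0\right) \left(11 + 3\right)}{22 \cdot 3}\right)^{2}}{3} = - \frac{87301}{2} - \frac{2 \left(\left(- \frac{1}{22}\right) 6 \cdot 1 \cdot \frac{1}{3} \cdot 14\right)^{2}}{3} = - \frac{87301}{2} - \frac{2 \left(\left(- \frac{1}{22}\right) 6 \cdot \frac{1}{3} \cdot 14\right)^{2}}{3} = - \frac{87301}{2} - \frac{2 \left(- \frac{14}{11}\right)^{2}}{3} = - \frac{87301}{2} - \frac{2}{3} \cdot \frac{196}{121} = - \frac{87301}{2} - \frac{392}{363} = - \frac{31691047}{726}$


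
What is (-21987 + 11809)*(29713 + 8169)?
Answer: -385562996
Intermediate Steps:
(-21987 + 11809)*(29713 + 8169) = -10178*37882 = -385562996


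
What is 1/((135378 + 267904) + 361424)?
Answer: 1/764706 ≈ 1.3077e-6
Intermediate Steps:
1/((135378 + 267904) + 361424) = 1/(403282 + 361424) = 1/764706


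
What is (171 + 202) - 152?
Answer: 221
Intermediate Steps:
(171 + 202) - 152 = 373 - 152 = 221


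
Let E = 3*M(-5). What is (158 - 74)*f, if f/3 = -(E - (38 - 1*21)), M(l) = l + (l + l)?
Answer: 15624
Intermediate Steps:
M(l) = 3*l (M(l) = l + 2*l = 3*l)
E = -45 (E = 3*(3*(-5)) = 3*(-15) = -45)
f = 186 (f = 3*(-(-45 - (38 - 1*21))) = 3*(-(-45 - (38 - 21))) = 3*(-(-45 - 1*17)) = 3*(-(-45 - 17)) = 3*(-1*(-62)) = 3*62 = 186)
(158 - 74)*f = (158 - 74)*186 = 84*186 = 15624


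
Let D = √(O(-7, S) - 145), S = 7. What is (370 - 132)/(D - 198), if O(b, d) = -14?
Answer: -15708/13121 - 238*I*√159/39363 ≈ -1.1972 - 0.076241*I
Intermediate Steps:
D = I*√159 (D = √(-14 - 145) = √(-159) = I*√159 ≈ 12.61*I)
(370 - 132)/(D - 198) = (370 - 132)/(I*√159 - 198) = 238/(-198 + I*√159)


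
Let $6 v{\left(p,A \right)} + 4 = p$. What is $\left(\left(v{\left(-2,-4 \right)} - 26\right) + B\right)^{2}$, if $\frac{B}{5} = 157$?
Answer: $574564$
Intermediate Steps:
$B = 785$ ($B = 5 \cdot 157 = 785$)
$v{\left(p,A \right)} = - \frac{2}{3} + \frac{p}{6}$
$\left(\left(v{\left(-2,-4 \right)} - 26\right) + B\right)^{2} = \left(\left(\left(- \frac{2}{3} + \frac{1}{6} \left(-2\right)\right) - 26\right) + 785\right)^{2} = \left(\left(\left(- \frac{2}{3} - \frac{1}{3}\right) - 26\right) + 785\right)^{2} = \left(\left(-1 - 26\right) + 785\right)^{2} = \left(-27 + 785\right)^{2} = 758^{2} = 574564$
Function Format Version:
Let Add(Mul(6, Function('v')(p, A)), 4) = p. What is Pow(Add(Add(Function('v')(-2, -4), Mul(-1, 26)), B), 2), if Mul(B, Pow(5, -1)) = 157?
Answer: 574564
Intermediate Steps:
B = 785 (B = Mul(5, 157) = 785)
Function('v')(p, A) = Add(Rational(-2, 3), Mul(Rational(1, 6), p))
Pow(Add(Add(Function('v')(-2, -4), Mul(-1, 26)), B), 2) = Pow(Add(Add(Add(Rational(-2, 3), Mul(Rational(1, 6), -2)), Mul(-1, 26)), 785), 2) = Pow(Add(Add(Add(Rational(-2, 3), Rational(-1, 3)), -26), 785), 2) = Pow(Add(Add(-1, -26), 785), 2) = Pow(Add(-27, 785), 2) = Pow(758, 2) = 574564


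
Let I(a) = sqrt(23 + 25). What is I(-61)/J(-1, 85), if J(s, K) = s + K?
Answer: sqrt(3)/21 ≈ 0.082479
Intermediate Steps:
J(s, K) = K + s
I(a) = 4*sqrt(3) (I(a) = sqrt(48) = 4*sqrt(3))
I(-61)/J(-1, 85) = (4*sqrt(3))/(85 - 1) = (4*sqrt(3))/84 = (4*sqrt(3))*(1/84) = sqrt(3)/21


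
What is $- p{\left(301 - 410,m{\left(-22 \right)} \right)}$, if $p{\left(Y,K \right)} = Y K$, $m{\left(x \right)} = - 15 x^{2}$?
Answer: $-791340$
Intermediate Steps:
$p{\left(Y,K \right)} = K Y$
$- p{\left(301 - 410,m{\left(-22 \right)} \right)} = - - 15 \left(-22\right)^{2} \left(301 - 410\right) = - \left(-15\right) 484 \left(301 - 410\right) = - \left(-7260\right) \left(-109\right) = \left(-1\right) 791340 = -791340$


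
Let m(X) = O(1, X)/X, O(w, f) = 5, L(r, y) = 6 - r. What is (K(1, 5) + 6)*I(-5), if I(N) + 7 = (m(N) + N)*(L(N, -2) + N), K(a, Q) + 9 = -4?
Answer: 301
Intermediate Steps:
m(X) = 5/X
K(a, Q) = -13 (K(a, Q) = -9 - 4 = -13)
I(N) = -7 + 6*N + 30/N (I(N) = -7 + (5/N + N)*((6 - N) + N) = -7 + (N + 5/N)*6 = -7 + (6*N + 30/N) = -7 + 6*N + 30/N)
(K(1, 5) + 6)*I(-5) = (-13 + 6)*(-7 + 6*(-5) + 30/(-5)) = -7*(-7 - 30 + 30*(-⅕)) = -7*(-7 - 30 - 6) = -7*(-43) = 301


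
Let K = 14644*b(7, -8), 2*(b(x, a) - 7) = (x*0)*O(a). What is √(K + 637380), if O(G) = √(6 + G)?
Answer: 4*√46243 ≈ 860.17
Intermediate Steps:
b(x, a) = 7 (b(x, a) = 7 + ((x*0)*√(6 + a))/2 = 7 + (0*√(6 + a))/2 = 7 + (½)*0 = 7 + 0 = 7)
K = 102508 (K = 14644*7 = 102508)
√(K + 637380) = √(102508 + 637380) = √739888 = 4*√46243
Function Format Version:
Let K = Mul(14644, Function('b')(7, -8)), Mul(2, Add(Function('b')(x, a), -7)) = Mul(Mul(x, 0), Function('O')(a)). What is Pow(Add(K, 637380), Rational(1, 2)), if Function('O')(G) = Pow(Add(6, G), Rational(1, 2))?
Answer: Mul(4, Pow(46243, Rational(1, 2))) ≈ 860.17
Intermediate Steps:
Function('b')(x, a) = 7 (Function('b')(x, a) = Add(7, Mul(Rational(1, 2), Mul(Mul(x, 0), Pow(Add(6, a), Rational(1, 2))))) = Add(7, Mul(Rational(1, 2), Mul(0, Pow(Add(6, a), Rational(1, 2))))) = Add(7, Mul(Rational(1, 2), 0)) = Add(7, 0) = 7)
K = 102508 (K = Mul(14644, 7) = 102508)
Pow(Add(K, 637380), Rational(1, 2)) = Pow(Add(102508, 637380), Rational(1, 2)) = Pow(739888, Rational(1, 2)) = Mul(4, Pow(46243, Rational(1, 2)))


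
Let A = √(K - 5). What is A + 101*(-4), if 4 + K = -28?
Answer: -404 + I*√37 ≈ -404.0 + 6.0828*I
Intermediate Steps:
K = -32 (K = -4 - 28 = -32)
A = I*√37 (A = √(-32 - 5) = √(-37) = I*√37 ≈ 6.0828*I)
A + 101*(-4) = I*√37 + 101*(-4) = I*√37 - 404 = -404 + I*√37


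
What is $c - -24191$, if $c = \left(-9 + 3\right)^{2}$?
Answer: $24227$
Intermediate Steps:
$c = 36$ ($c = \left(-6\right)^{2} = 36$)
$c - -24191 = 36 - -24191 = 36 + 24191 = 24227$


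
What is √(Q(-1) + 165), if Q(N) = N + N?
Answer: √163 ≈ 12.767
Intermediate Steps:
Q(N) = 2*N
√(Q(-1) + 165) = √(2*(-1) + 165) = √(-2 + 165) = √163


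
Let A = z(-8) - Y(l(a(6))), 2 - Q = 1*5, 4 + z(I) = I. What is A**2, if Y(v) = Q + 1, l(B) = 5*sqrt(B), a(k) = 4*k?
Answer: 100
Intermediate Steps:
z(I) = -4 + I
Q = -3 (Q = 2 - 5 = -3)
Y(v) = -2 (Y(v) = -3 + 1 = -2)
A = -10 (A = (-4 - 8) - 1*(-2) = -12 + 2 = -10)
A**2 = (-10)**2 = 100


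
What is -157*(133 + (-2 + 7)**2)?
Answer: -24806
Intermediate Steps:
-157*(133 + (-2 + 7)**2) = -157*(133 + 5**2) = -157*(133 + 25) = -157*158 = -24806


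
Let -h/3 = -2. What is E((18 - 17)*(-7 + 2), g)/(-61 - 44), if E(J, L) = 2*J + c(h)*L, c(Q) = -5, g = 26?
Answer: 4/3 ≈ 1.3333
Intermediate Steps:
h = 6 (h = -3*(-2) = 6)
E(J, L) = -5*L + 2*J (E(J, L) = 2*J - 5*L = -5*L + 2*J)
E((18 - 17)*(-7 + 2), g)/(-61 - 44) = (-5*26 + 2*((18 - 17)*(-7 + 2)))/(-61 - 44) = (-130 + 2*(1*(-5)))/(-105) = (-130 + 2*(-5))*(-1/105) = (-130 - 10)*(-1/105) = -140*(-1/105) = 4/3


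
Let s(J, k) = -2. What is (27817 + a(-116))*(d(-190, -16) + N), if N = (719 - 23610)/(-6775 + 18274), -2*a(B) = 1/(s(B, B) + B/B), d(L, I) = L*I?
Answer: 647852309605/7666 ≈ 8.4510e+7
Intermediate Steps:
d(L, I) = I*L
a(B) = 1/2 (a(B) = -1/(2*(-2 + B/B)) = -1/(2*(-2 + 1)) = -1/2/(-1) = -1/2*(-1) = 1/2)
N = -22891/11499 ≈ -1.9907
(27817 + a(-116))*(d(-190, -16) + N) = (27817 + 1/2)*(-16*(-190) - 22891/11499) = 55635*(3040 - 22891/11499)/2 = (55635/2)*(34934069/11499) = 647852309605/7666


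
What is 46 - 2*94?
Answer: -142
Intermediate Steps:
46 - 2*94 = 46 - 188 = -142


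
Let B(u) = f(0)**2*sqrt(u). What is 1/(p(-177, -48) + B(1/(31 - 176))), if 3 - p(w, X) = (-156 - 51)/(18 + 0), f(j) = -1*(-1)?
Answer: 8410/121949 - 4*I*sqrt(145)/121949 ≈ 0.068963 - 0.00039497*I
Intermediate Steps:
f(j) = 1
p(w, X) = 29/2 (p(w, X) = 3 - (-156 - 51)/(18 + 0) = 3 - (-207)/18 = 3 - 1*(-23/2) = 3 + 23/2 = 29/2)
B(u) = sqrt(u) (B(u) = 1**2*sqrt(u) = 1*sqrt(u) = sqrt(u))
1/(p(-177, -48) + B(1/(31 - 176))) = 1/(29/2 + sqrt(1/(31 - 176))) = 1/(29/2 + sqrt(1/(-145))) = 1/(29/2 + sqrt(-1/145)) = 1/(29/2 + I*sqrt(145)/145)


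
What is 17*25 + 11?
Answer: 436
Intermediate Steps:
17*25 + 11 = 425 + 11 = 436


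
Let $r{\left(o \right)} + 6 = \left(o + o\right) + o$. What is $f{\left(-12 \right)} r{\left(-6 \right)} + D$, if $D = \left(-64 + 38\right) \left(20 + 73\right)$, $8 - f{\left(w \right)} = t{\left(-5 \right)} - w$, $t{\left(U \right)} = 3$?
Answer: $-2250$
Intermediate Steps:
$r{\left(o \right)} = -6 + 3 o$ ($r{\left(o \right)} = -6 + \left(\left(o + o\right) + o\right) = -6 + \left(2 o + o\right) = -6 + 3 o$)
$f{\left(w \right)} = 5 + w$ ($f{\left(w \right)} = 8 - \left(3 - w\right) = 8 + \left(-3 + w\right) = 5 + w$)
$D = -2418$ ($D = \left(-26\right) 93 = -2418$)
$f{\left(-12 \right)} r{\left(-6 \right)} + D = \left(5 - 12\right) \left(-6 + 3 \left(-6\right)\right) - 2418 = - 7 \left(-6 - 18\right) - 2418 = \left(-7\right) \left(-24\right) - 2418 = 168 - 2418 = -2250$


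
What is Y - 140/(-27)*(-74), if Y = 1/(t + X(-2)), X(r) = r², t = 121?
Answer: -1294973/3375 ≈ -383.70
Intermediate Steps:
Y = 1/125 (Y = 1/(121 + (-2)²) = 1/(121 + 4) = 1/125 ≈ 0.0080000)
Y - 140/(-27)*(-74) = 1/125 - 140/(-27)*(-74) = 1/125 - 140*(-1/27)*(-74) = 1/125 + (140/27)*(-74) = 1/125 - 10360/27 = -1294973/3375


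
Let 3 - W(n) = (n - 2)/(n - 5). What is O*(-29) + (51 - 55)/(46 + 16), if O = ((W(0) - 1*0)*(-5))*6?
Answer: 70120/31 ≈ 2261.9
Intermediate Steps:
W(n) = 3 - (-2 + n)/(-5 + n) (W(n) = 3 - (n - 2)/(n - 5) = 3 - (-2 + n)/(-5 + n))
O = -78 (O = (((-13 + 2*0)/(-5 + 0) - 1*0)*(-5))*6 = (((-13 + 0)/(-5) + 0)*(-5))*6 = ((-⅕*(-13) + 0)*(-5))*6 = ((13/5 + 0)*(-5))*6 = ((13/5)*(-5))*6 = -13*6 = -78)
O*(-29) + (51 - 55)/(46 + 16) = -78*(-29) + (51 - 55)/(46 + 16) = 2262 - 4/62 = 2262 - 4*1/62 = 2262 - 2/31 = 70120/31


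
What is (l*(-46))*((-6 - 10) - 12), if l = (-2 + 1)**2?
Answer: 1288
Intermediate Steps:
l = 1 (l = (-1)**2 = 1)
(l*(-46))*((-6 - 10) - 12) = (1*(-46))*((-6 - 10) - 12) = -46*(-16 - 12) = -46*(-28) = 1288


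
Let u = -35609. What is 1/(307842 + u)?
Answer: 1/272233 ≈ 3.6733e-6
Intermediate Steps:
1/(307842 + u) = 1/(307842 - 35609) = 1/272233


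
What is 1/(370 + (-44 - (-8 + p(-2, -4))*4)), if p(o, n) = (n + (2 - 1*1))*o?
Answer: 1/334 ≈ 0.0029940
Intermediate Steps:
p(o, n) = o*(1 + n) (p(o, n) = (n + (2 - 1))*o = (n + 1)*o = (1 + n)*o = o*(1 + n))
1/(370 + (-44 - (-8 + p(-2, -4))*4)) = 1/(370 + (-44 - (-8 - 2*(1 - 4))*4)) = 1/(370 + (-44 - (-8 - 2*(-3))*4)) = 1/(370 + (-44 - (-8 + 6)*4)) = 1/(370 + (-44 - (-2)*4)) = 1/(370 + (-44 - 1*(-8))) = 1/(370 + (-44 + 8)) = 1/(370 - 36) = 1/334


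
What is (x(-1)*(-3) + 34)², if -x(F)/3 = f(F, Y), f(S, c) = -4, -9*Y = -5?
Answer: 4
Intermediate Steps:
Y = 5/9 (Y = -⅑*(-5) = 5/9 ≈ 0.55556)
x(F) = 12 (x(F) = -3*(-4) = 12)
(x(-1)*(-3) + 34)² = (12*(-3) + 34)² = (-36 + 34)² = (-2)² = 4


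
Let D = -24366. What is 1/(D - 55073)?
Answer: -1/79439 ≈ -1.2588e-5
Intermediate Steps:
1/(D - 55073) = 1/(-24366 - 55073) = 1/(-79439) = -1/79439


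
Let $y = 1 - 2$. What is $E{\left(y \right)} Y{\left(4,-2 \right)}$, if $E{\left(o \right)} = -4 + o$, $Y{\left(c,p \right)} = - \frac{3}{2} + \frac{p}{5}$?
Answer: $\frac{19}{2} \approx 9.5$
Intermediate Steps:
$y = -1$ ($y = 1 - 2 = -1$)
$Y{\left(c,p \right)} = - \frac{3}{2} + \frac{p}{5}$ ($Y{\left(c,p \right)} = \left(-3\right) \frac{1}{2} + p \frac{1}{5} = - \frac{3}{2} + \frac{p}{5}$)
$E{\left(y \right)} Y{\left(4,-2 \right)} = \left(-4 - 1\right) \left(- \frac{3}{2} + \frac{1}{5} \left(-2\right)\right) = - 5 \left(- \frac{3}{2} - \frac{2}{5}\right) = \left(-5\right) \left(- \frac{19}{10}\right) = \frac{19}{2}$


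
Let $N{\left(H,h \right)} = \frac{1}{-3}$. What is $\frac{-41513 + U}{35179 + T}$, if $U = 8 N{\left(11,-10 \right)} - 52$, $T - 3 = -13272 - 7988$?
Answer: $- \frac{124703}{41766} \approx -2.9858$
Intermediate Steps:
$T = -21257$ ($T = 3 - 21260 = -21257$)
$N{\left(H,h \right)} = - \frac{1}{3}$
$U = - \frac{164}{3}$ ($U = 8 \left(- \frac{1}{3}\right) - 52 = - \frac{8}{3} - 52 = - \frac{164}{3} \approx -54.667$)
$\frac{-41513 + U}{35179 + T} = \frac{-41513 - \frac{164}{3}}{35179 - 21257} = - \frac{124703}{3 \cdot 13922} = \left(- \frac{124703}{3}\right) \frac{1}{13922} = - \frac{124703}{41766}$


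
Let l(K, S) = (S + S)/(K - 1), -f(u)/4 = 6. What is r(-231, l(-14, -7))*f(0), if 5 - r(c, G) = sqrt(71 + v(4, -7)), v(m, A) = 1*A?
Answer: 72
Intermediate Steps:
v(m, A) = A
f(u) = -24 (f(u) = -4*6 = -24)
l(K, S) = 2*S/(-1 + K) (l(K, S) = (2*S)/(-1 + K) = 2*S/(-1 + K))
r(c, G) = -3 (r(c, G) = 5 - sqrt(71 - 7) = 5 - sqrt(64) = 5 - 1*8 = 5 - 8 = -3)
r(-231, l(-14, -7))*f(0) = -3*(-24) = 72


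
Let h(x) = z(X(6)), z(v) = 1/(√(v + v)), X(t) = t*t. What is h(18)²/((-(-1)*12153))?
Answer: 1/875016 ≈ 1.1428e-6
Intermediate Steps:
X(t) = t²
z(v) = √2/(2*√v) (z(v) = 1/(√(2*v)) = 1/(√2*√v) = √2/(2*√v))
h(x) = √2/12 (h(x) = √2/(2*√(6²)) = √2/(2*√36) = (½)*√2*(⅙) = √2/12)
h(18)²/((-(-1)*12153)) = (√2/12)²/((-(-1)*12153)) = 1/(72*((-1*(-12153)))) = (1/72)/12153 = (1/72)*(1/12153) = 1/875016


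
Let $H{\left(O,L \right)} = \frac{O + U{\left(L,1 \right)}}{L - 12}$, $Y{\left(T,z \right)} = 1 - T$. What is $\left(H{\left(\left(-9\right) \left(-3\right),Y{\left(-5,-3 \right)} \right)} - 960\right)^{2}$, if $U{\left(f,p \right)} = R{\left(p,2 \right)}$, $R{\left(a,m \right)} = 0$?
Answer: $\frac{3721041}{4} \approx 9.3026 \cdot 10^{5}$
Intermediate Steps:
$U{\left(f,p \right)} = 0$
$H{\left(O,L \right)} = \frac{O}{-12 + L}$ ($H{\left(O,L \right)} = \frac{O + 0}{L - 12} = \frac{O}{-12 + L}$)
$\left(H{\left(\left(-9\right) \left(-3\right),Y{\left(-5,-3 \right)} \right)} - 960\right)^{2} = \left(\frac{\left(-9\right) \left(-3\right)}{-12 + \left(1 - -5\right)} - 960\right)^{2} = \left(\frac{27}{-12 + \left(1 + 5\right)} - 960\right)^{2} = \left(\frac{27}{-12 + 6} - 960\right)^{2} = \left(\frac{27}{-6} - 960\right)^{2} = \left(27 \left(- \frac{1}{6}\right) - 960\right)^{2} = \left(- \frac{9}{2} - 960\right)^{2} = \left(- \frac{1929}{2}\right)^{2} = \frac{3721041}{4}$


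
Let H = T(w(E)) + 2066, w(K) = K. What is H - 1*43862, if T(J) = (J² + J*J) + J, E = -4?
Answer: -41768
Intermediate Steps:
T(J) = J + 2*J² (T(J) = (J² + J²) + J = 2*J² + J = J + 2*J²)
H = 2094 (H = -4*(1 + 2*(-4)) + 2066 = -4*(1 - 8) + 2066 = -4*(-7) + 2066 = 28 + 2066 = 2094)
H - 1*43862 = 2094 - 1*43862 = 2094 - 43862 = -41768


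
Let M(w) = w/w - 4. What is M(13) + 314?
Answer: 311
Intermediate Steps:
M(w) = -3 (M(w) = 1 - 4 = -3)
M(13) + 314 = -3 + 314 = 311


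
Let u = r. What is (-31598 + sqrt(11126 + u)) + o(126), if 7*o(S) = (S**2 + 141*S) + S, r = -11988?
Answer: -26774 + I*sqrt(862) ≈ -26774.0 + 29.36*I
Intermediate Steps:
o(S) = S**2/7 + 142*S/7 (o(S) = ((S**2 + 141*S) + S)/7 = (S**2 + 142*S)/7 = S**2/7 + 142*S/7)
u = -11988
(-31598 + sqrt(11126 + u)) + o(126) = (-31598 + sqrt(11126 - 11988)) + (1/7)*126*(142 + 126) = (-31598 + sqrt(-862)) + (1/7)*126*268 = (-31598 + I*sqrt(862)) + 4824 = -26774 + I*sqrt(862)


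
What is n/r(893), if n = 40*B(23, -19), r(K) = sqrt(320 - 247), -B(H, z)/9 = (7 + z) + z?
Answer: 11160*sqrt(73)/73 ≈ 1306.2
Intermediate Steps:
B(H, z) = -63 - 18*z (B(H, z) = -9*((7 + z) + z) = -9*(7 + 2*z) = -63 - 18*z)
r(K) = sqrt(73)
n = 11160 (n = 40*(-63 - 18*(-19)) = 40*(-63 + 342) = 40*279 = 11160)
n/r(893) = 11160/(sqrt(73)) = 11160*(sqrt(73)/73) = 11160*sqrt(73)/73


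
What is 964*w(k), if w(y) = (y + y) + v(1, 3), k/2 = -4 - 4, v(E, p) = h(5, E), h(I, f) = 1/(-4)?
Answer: -31089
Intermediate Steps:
h(I, f) = -¼
v(E, p) = -¼
k = -16 (k = 2*(-4 - 4) = 2*(-8) = -16)
w(y) = -¼ + 2*y (w(y) = (y + y) - ¼ = 2*y - ¼ = -¼ + 2*y)
964*w(k) = 964*(-¼ + 2*(-16)) = 964*(-¼ - 32) = 964*(-129/4) = -31089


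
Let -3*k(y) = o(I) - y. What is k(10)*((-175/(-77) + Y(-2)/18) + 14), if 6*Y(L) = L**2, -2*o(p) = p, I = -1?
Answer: 46018/891 ≈ 51.648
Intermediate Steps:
o(p) = -p/2
Y(L) = L**2/6
k(y) = -1/6 + y/3 (k(y) = -(-1/2*(-1) - y)/3 = -(1/2 - y)/3 = -1/6 + y/3)
k(10)*((-175/(-77) + Y(-2)/18) + 14) = (-1/6 + (1/3)*10)*((-175/(-77) + ((1/6)*(-2)**2)/18) + 14) = (-1/6 + 10/3)*((-175*(-1/77) + ((1/6)*4)*(1/18)) + 14) = 19*((25/11 + (2/3)*(1/18)) + 14)/6 = 19*((25/11 + 1/27) + 14)/6 = 19*(686/297 + 14)/6 = (19/6)*(4844/297) = 46018/891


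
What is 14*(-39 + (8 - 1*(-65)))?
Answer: 476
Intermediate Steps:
14*(-39 + (8 - 1*(-65))) = 14*(-39 + (8 + 65)) = 14*(-39 + 73) = 14*34 = 476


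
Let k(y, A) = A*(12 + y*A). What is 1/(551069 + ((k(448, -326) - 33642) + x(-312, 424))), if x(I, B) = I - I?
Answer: 1/48125163 ≈ 2.0779e-8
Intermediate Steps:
x(I, B) = 0
k(y, A) = A*(12 + A*y)
1/(551069 + ((k(448, -326) - 33642) + x(-312, 424))) = 1/(551069 + ((-326*(12 - 326*448) - 33642) + 0)) = 1/(551069 + ((-326*(12 - 146048) - 33642) + 0)) = 1/(551069 + ((-326*(-146036) - 33642) + 0)) = 1/(551069 + ((47607736 - 33642) + 0)) = 1/(551069 + (47574094 + 0)) = 1/(551069 + 47574094) = 1/48125163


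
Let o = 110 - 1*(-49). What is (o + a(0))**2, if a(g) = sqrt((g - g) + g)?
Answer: 25281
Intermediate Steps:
a(g) = sqrt(g) (a(g) = sqrt(0 + g) = sqrt(g))
o = 159 (o = 110 + 49 = 159)
(o + a(0))**2 = (159 + sqrt(0))**2 = (159 + 0)**2 = 159**2 = 25281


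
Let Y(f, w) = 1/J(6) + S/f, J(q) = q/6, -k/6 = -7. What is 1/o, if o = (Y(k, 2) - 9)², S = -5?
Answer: 1764/116281 ≈ 0.015170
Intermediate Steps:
k = 42 (k = -6*(-7) = 42)
J(q) = q/6 (J(q) = q*(⅙) = q/6)
Y(f, w) = 1 - 5/f (Y(f, w) = 1/((⅙)*6) - 5/f = 1/1 - 5/f = 1*1 - 5/f = 1 - 5/f)
o = 116281/1764 (o = ((-5 + 42)/42 - 9)² = ((1/42)*37 - 9)² = (37/42 - 9)² = (-341/42)² = 116281/1764 ≈ 65.919)
1/o = 1/(116281/1764) = 1764/116281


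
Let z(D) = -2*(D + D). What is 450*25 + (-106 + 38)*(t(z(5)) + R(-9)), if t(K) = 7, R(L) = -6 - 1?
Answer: 11250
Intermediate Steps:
z(D) = -4*D
R(L) = -7
450*25 + (-106 + 38)*(t(z(5)) + R(-9)) = 450*25 + (-106 + 38)*(7 - 7) = 11250 - 68*0 = 11250 + 0 = 11250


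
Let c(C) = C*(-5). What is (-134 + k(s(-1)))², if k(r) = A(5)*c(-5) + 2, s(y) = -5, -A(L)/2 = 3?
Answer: 79524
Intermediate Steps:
c(C) = -5*C
A(L) = -6 (A(L) = -2*3 = -6)
k(r) = -148 (k(r) = -(-30)*(-5) + 2 = -6*25 + 2 = -150 + 2 = -148)
(-134 + k(s(-1)))² = (-134 - 148)² = (-282)² = 79524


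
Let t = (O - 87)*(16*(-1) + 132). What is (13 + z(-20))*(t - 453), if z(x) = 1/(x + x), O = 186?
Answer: 5725089/40 ≈ 1.4313e+5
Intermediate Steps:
t = 11484 (t = (186 - 87)*(16*(-1) + 132) = 99*(-16 + 132) = 99*116 = 11484)
z(x) = 1/(2*x)
(13 + z(-20))*(t - 453) = (13 + (½)/(-20))*(11484 - 453) = (13 + (½)*(-1/20))*11031 = (13 - 1/40)*11031 = (519/40)*11031 = 5725089/40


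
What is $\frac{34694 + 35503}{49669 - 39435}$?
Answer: $\frac{70197}{10234} \approx 6.8592$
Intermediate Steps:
$\frac{34694 + 35503}{49669 - 39435} = \frac{70197}{10234}$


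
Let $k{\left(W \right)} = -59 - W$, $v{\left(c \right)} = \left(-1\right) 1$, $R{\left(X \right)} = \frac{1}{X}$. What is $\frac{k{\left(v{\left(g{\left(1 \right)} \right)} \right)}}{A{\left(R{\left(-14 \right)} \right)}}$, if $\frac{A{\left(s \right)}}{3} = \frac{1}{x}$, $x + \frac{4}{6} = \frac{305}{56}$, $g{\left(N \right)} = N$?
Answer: $- \frac{23287}{252} \approx -92.409$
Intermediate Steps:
$x = \frac{803}{168}$ ($x = - \frac{2}{3} + \frac{305}{56} = \frac{803}{168} \approx 4.7798$)
$v{\left(c \right)} = -1$
$A{\left(s \right)} = \frac{504}{803}$ ($A{\left(s \right)} = \frac{3}{\frac{803}{168}} = 3 \cdot \frac{168}{803} = \frac{504}{803}$)
$\frac{k{\left(v{\left(g{\left(1 \right)} \right)} \right)}}{A{\left(R{\left(-14 \right)} \right)}} = \frac{-59 - -1}{\frac{504}{803}} = \left(-59 + 1\right) \frac{803}{504} = \left(-58\right) \frac{803}{504} = - \frac{23287}{252}$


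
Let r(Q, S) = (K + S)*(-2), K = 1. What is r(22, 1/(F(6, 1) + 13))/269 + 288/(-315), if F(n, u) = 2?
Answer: -26048/28245 ≈ -0.92222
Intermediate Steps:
r(Q, S) = -2 - 2*S (r(Q, S) = (1 + S)*(-2) = -2 - 2*S)
r(22, 1/(F(6, 1) + 13))/269 + 288/(-315) = (-2 - 2/(2 + 13))/269 + 288/(-315) = (-2 - 2/15)*(1/269) + 288*(-1/315) = (-2 - 2*1/15)*(1/269) - 32/35 = (-2 - 2/15)*(1/269) - 32/35 = -32/15*1/269 - 32/35 = -32/4035 - 32/35 = -26048/28245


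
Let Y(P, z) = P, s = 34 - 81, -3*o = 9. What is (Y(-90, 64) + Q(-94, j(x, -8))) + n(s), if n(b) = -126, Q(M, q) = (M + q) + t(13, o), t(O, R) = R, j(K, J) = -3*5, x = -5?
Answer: -328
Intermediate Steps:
o = -3 (o = -⅓*9 = -3)
j(K, J) = -15
s = -47
Q(M, q) = -3 + M + q (Q(M, q) = (M + q) - 3 = -3 + M + q)
(Y(-90, 64) + Q(-94, j(x, -8))) + n(s) = (-90 + (-3 - 94 - 15)) - 126 = (-90 - 112) - 126 = -202 - 126 = -328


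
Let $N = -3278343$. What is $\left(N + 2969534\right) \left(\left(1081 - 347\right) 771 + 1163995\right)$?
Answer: $-534211468381$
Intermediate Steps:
$\left(N + 2969534\right) \left(\left(1081 - 347\right) 771 + 1163995\right) = \left(-3278343 + 2969534\right) \left(\left(1081 - 347\right) 771 + 1163995\right) = - 308809 \left(734 \cdot 771 + 1163995\right) = - 308809 \left(565914 + 1163995\right) = \left(-308809\right) 1729909 = -534211468381$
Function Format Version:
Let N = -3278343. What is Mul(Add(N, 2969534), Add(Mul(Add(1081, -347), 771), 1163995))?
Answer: -534211468381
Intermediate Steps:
Mul(Add(N, 2969534), Add(Mul(Add(1081, -347), 771), 1163995)) = Mul(Add(-3278343, 2969534), Add(Mul(Add(1081, -347), 771), 1163995)) = Mul(-308809, Add(Mul(734, 771), 1163995)) = Mul(-308809, Add(565914, 1163995)) = Mul(-308809, 1729909) = -534211468381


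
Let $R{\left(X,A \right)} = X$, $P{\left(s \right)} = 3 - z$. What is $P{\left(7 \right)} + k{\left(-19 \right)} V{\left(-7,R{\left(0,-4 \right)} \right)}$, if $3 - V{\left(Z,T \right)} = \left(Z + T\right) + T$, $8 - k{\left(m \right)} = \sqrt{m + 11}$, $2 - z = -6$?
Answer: $75 - 20 i \sqrt{2} \approx 75.0 - 28.284 i$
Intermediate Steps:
$z = 8$ ($z = 2 - -6 = 2 + 6 = 8$)
$P{\left(s \right)} = -5$ ($P{\left(s \right)} = 3 - 8 = -5$)
$k{\left(m \right)} = 8 - \sqrt{11 + m}$ ($k{\left(m \right)} = 8 - \sqrt{m + 11} = 8 - \sqrt{11 + m}$)
$V{\left(Z,T \right)} = 3 - Z - 2 T$ ($V{\left(Z,T \right)} = 3 - \left(\left(Z + T\right) + T\right) = 3 - \left(\left(T + Z\right) + T\right) = 3 - \left(Z + 2 T\right) = 3 - Z - 2 T$)
$P{\left(7 \right)} + k{\left(-19 \right)} V{\left(-7,R{\left(0,-4 \right)} \right)} = -5 + \left(8 - \sqrt{11 - 19}\right) \left(3 - -7 - 0\right) = -5 + \left(8 - \sqrt{-8}\right) \left(3 + 7 + 0\right) = -5 + \left(8 - 2 i \sqrt{2}\right) 10 = -5 + \left(80 - 20 i \sqrt{2}\right) = 75 - 20 i \sqrt{2}$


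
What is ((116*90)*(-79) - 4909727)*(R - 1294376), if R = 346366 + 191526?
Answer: 4338047663708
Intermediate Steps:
R = 537892
((116*90)*(-79) - 4909727)*(R - 1294376) = ((116*90)*(-79) - 4909727)*(537892 - 1294376) = (10440*(-79) - 4909727)*(-756484) = (-824760 - 4909727)*(-756484) = -5734487*(-756484) = 4338047663708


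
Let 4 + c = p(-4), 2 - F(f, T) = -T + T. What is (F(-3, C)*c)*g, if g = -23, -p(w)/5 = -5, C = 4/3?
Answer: -966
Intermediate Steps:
C = 4/3 (C = 4*(1/3) = 4/3 ≈ 1.3333)
p(w) = 25 (p(w) = -5*(-5) = 25)
F(f, T) = 2 (F(f, T) = 2 - (-T + T) = 2 - 1*0 = 2 + 0 = 2)
c = 21 (c = -4 + 25 = 21)
(F(-3, C)*c)*g = (2*21)*(-23) = 42*(-23) = -966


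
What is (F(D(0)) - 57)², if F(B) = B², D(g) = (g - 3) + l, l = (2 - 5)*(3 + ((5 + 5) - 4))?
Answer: 710649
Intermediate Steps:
l = -27 (l = -3*(3 + (10 - 4)) = -3*(3 + 6) = -3*9 = -27)
D(g) = -30 + g (D(g) = (g - 3) - 27 = (-3 + g) - 27 = -30 + g)
(F(D(0)) - 57)² = ((-30 + 0)² - 57)² = ((-30)² - 57)² = (900 - 57)² = 843² = 710649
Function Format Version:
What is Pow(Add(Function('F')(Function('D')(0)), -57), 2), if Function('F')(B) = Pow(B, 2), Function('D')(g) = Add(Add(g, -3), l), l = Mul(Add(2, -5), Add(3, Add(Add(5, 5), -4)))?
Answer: 710649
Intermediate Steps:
l = -27 (l = Mul(-3, Add(3, Add(10, -4))) = Mul(-3, Add(3, 6)) = Mul(-3, 9) = -27)
Function('D')(g) = Add(-30, g) (Function('D')(g) = Add(Add(g, -3), -27) = Add(Add(-3, g), -27) = Add(-30, g))
Pow(Add(Function('F')(Function('D')(0)), -57), 2) = Pow(Add(Pow(Add(-30, 0), 2), -57), 2) = Pow(Add(Pow(-30, 2), -57), 2) = Pow(Add(900, -57), 2) = Pow(843, 2) = 710649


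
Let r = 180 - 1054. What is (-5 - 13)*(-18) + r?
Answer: -550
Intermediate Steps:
r = -874
(-5 - 13)*(-18) + r = (-5 - 13)*(-18) - 874 = -18*(-18) - 874 = 324 - 874 = -550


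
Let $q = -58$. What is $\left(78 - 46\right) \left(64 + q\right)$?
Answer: $192$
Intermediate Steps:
$\left(78 - 46\right) \left(64 + q\right) = \left(78 - 46\right) \left(64 - 58\right) = 32 \cdot 6 = 192$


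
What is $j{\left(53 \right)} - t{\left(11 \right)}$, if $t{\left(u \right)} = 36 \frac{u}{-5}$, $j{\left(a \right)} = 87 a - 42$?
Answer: $\frac{23241}{5} \approx 4648.2$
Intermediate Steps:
$j{\left(a \right)} = -42 + 87 a$
$t{\left(u \right)} = - \frac{36 u}{5}$ ($t{\left(u \right)} = 36 u \left(- \frac{1}{5}\right) = 36 \left(- \frac{u}{5}\right) = - \frac{36 u}{5}$)
$j{\left(53 \right)} - t{\left(11 \right)} = \left(-42 + 87 \cdot 53\right) - \left(- \frac{36}{5}\right) 11 = \left(-42 + 4611\right) - - \frac{396}{5} = 4569 + \frac{396}{5} = \frac{23241}{5}$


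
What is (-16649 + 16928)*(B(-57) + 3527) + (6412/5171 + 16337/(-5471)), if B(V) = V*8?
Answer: 24239540745094/28290541 ≈ 8.5681e+5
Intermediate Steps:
B(V) = 8*V
(-16649 + 16928)*(B(-57) + 3527) + (6412/5171 + 16337/(-5471)) = (-16649 + 16928)*(8*(-57) + 3527) + (6412/5171 + 16337/(-5471)) = 279*(-456 + 3527) + (6412*(1/5171) + 16337*(-1/5471)) = 279*3071 + (6412/5171 - 16337/5471) = 856809 - 49398575/28290541 = 24239540745094/28290541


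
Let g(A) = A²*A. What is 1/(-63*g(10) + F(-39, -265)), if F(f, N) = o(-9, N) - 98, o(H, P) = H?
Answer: -1/63107 ≈ -1.5846e-5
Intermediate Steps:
F(f, N) = -107 (F(f, N) = -9 - 98 = -107)
g(A) = A³
1/(-63*g(10) + F(-39, -265)) = 1/(-63*10³ - 107) = 1/(-63*1000 - 107) = 1/(-63000 - 107) = 1/(-63107) = -1/63107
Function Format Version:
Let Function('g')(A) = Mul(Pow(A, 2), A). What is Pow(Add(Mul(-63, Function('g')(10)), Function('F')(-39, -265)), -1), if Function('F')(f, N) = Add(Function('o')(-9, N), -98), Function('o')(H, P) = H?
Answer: Rational(-1, 63107) ≈ -1.5846e-5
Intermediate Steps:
Function('F')(f, N) = -107 (Function('F')(f, N) = Add(-9, -98) = -107)
Function('g')(A) = Pow(A, 3)
Pow(Add(Mul(-63, Function('g')(10)), Function('F')(-39, -265)), -1) = Pow(Add(Mul(-63, Pow(10, 3)), -107), -1) = Pow(Add(Mul(-63, 1000), -107), -1) = Pow(Add(-63000, -107), -1) = Pow(-63107, -1) = Rational(-1, 63107)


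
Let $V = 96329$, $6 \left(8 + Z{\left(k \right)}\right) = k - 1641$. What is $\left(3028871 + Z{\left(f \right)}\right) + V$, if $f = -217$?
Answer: $\frac{9374647}{3} \approx 3.1249 \cdot 10^{6}$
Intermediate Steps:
$Z{\left(k \right)} = - \frac{563}{2} + \frac{k}{6}$ ($Z{\left(k \right)} = -8 + \frac{k - 1641}{6} = -8 + \frac{-1641 + k}{6} = -8 + \left(- \frac{547}{2} + \frac{k}{6}\right) = - \frac{563}{2} + \frac{k}{6}$)
$\left(3028871 + Z{\left(f \right)}\right) + V = \left(3028871 + \left(- \frac{563}{2} + \frac{1}{6} \left(-217\right)\right)\right) + 96329 = \left(3028871 - \frac{953}{3}\right) + 96329 = \frac{9085660}{3} + 96329 = \frac{9374647}{3}$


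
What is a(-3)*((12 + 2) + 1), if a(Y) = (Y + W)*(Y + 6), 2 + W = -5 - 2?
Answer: -540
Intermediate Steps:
W = -9 (W = -2 + (-5 - 2) = -2 - 7 = -9)
a(Y) = (-9 + Y)*(6 + Y) (a(Y) = (Y - 9)*(Y + 6) = (-9 + Y)*(6 + Y))
a(-3)*((12 + 2) + 1) = (-54 + (-3)² - 3*(-3))*((12 + 2) + 1) = (-54 + 9 + 9)*(14 + 1) = -36*15 = -540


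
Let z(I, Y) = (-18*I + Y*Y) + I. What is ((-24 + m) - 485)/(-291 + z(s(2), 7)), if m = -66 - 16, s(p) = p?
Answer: 197/92 ≈ 2.1413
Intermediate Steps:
m = -82
z(I, Y) = Y² - 17*I (z(I, Y) = (-18*I + Y²) + I = (Y² - 18*I) + I = Y² - 17*I)
((-24 + m) - 485)/(-291 + z(s(2), 7)) = ((-24 - 82) - 485)/(-291 + (7² - 17*2)) = (-106 - 485)/(-291 + (49 - 34)) = -591/(-291 + 15) = -591/(-276) = -591*(-1/276) = 197/92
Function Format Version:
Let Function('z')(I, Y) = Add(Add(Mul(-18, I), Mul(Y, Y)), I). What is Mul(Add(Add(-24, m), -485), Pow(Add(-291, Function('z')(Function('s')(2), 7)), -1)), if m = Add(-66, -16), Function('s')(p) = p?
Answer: Rational(197, 92) ≈ 2.1413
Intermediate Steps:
m = -82
Function('z')(I, Y) = Add(Pow(Y, 2), Mul(-17, I)) (Function('z')(I, Y) = Add(Add(Mul(-18, I), Pow(Y, 2)), I) = Add(Add(Pow(Y, 2), Mul(-18, I)), I) = Add(Pow(Y, 2), Mul(-17, I)))
Mul(Add(Add(-24, m), -485), Pow(Add(-291, Function('z')(Function('s')(2), 7)), -1)) = Mul(Add(Add(-24, -82), -485), Pow(Add(-291, Add(Pow(7, 2), Mul(-17, 2))), -1)) = Mul(Add(-106, -485), Pow(Add(-291, Add(49, -34)), -1)) = Mul(-591, Pow(Add(-291, 15), -1)) = Mul(-591, Pow(-276, -1)) = Mul(-591, Rational(-1, 276)) = Rational(197, 92)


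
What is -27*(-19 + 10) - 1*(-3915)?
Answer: 4158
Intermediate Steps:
-27*(-19 + 10) - 1*(-3915) = -27*(-9) + 3915 = 243 + 3915 = 4158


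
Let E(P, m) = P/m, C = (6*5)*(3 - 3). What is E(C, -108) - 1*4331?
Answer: -4331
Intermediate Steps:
C = 0 (C = 30*0 = 0)
E(C, -108) - 1*4331 = 0/(-108) - 1*4331 = 0*(-1/108) - 4331 = 0 - 4331 = -4331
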